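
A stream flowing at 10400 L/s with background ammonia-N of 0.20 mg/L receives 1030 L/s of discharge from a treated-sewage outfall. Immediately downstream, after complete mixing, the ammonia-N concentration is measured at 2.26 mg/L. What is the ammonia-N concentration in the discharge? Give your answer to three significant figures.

23.1 mg/L

Mass balance: 10400·0.2000 + 1030·Cₑ = 11430·2.260
→ Cₑ = (11430·2.260 − 10400·0.2000) / 1030 = 23.06 mg/L.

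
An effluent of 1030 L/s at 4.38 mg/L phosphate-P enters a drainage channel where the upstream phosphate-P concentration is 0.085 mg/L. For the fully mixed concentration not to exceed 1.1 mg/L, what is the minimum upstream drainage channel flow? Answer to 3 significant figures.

Set C_mix = 1.1: (Q·0.08500 + 1030·4.380) / (Q + 1030) = 1.1
→ Q = 1030·(4.380 − 1.1)/(1.1 − 0.08500) = 3328 L/s.

3330 L/s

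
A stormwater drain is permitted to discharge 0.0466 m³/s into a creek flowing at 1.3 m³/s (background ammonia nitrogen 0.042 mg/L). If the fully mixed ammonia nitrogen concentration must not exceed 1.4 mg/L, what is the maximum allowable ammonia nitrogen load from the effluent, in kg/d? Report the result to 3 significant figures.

158 kg/d

Mass balance at the limit: 1.300·0.04200 + 0.04660·Cₑ = 1.347·1.4 → Cₑ = 39.28 mg/L.
Load = 0.04660 m³/s × 39.28 g/m³ × 86 400 s/d = 158.2 kg/d.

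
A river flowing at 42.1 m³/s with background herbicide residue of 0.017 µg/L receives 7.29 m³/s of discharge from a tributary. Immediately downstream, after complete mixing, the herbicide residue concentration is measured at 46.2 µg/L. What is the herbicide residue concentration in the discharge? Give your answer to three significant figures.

Mass balance: 42.10·0.01700 + 7.290·Cₑ = 49.39·46.20
→ Cₑ = (49.39·46.20 − 42.10·0.01700) / 7.290 = 312.9 µg/L.

313 µg/L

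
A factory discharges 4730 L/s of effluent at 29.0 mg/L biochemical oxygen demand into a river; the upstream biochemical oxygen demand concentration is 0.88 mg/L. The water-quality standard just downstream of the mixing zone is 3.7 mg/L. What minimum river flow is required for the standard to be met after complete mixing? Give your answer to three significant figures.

42400 L/s

Set C_mix = 3.7: (Q·0.8800 + 4730·29.00) / (Q + 4730) = 3.7
→ Q = 4730·(29.00 − 3.7)/(3.7 − 0.8800) = 42440 L/s.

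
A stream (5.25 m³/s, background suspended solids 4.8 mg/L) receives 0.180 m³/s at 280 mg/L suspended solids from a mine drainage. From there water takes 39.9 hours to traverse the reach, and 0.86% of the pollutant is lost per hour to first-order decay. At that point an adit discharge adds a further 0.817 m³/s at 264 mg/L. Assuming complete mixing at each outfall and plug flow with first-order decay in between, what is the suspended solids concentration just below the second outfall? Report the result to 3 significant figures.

43.1 mg/L

Mass balance: C = (5.250·4.800 + 0.1800·280.0) / 5.430 = 75.60/5.430 = 13.92 mg/L; combined flow 5.430 m³/s.
0.86%/h lost → k = −ln(1 − 0.0086) = 0.008637 h⁻¹.
Decay over the reach: 13.92·exp(−kt) = 13.92·0.7085 = 9.864 mg/L.
At the second outfall, C = (5.430·9.864 + 0.8170·264.0) / (5.430 + 0.8170) = 43.10 mg/L.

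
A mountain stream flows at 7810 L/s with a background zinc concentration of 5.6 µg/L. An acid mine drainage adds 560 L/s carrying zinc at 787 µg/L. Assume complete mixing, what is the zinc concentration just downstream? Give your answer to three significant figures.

57.9 µg/L

Mass balance: C = (7810·5.600 + 560.0·787.0) / 8370 = 484500/8370 = 57.88 µg/L.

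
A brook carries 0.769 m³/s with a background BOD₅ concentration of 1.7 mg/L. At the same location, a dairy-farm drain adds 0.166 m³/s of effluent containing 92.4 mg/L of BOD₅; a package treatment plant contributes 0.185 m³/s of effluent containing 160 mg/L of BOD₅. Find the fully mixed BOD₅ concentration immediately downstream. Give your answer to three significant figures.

41.3 mg/L

Conservation of mass: C = (0.7690·1.700 + 0.1660·92.40 + 0.1850·160.0) / 1.120 = 46.25/1.120 = 41.29 mg/L.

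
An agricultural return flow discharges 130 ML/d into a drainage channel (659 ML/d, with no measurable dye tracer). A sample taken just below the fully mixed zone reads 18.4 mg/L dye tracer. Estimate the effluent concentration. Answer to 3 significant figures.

Mass balance: 659.0·0 + 130.0·Cₑ = 789.0·18.40
→ Cₑ = (789.0·18.40 − 659.0·0) / 130.0 = 111.7 mg/L.

112 mg/L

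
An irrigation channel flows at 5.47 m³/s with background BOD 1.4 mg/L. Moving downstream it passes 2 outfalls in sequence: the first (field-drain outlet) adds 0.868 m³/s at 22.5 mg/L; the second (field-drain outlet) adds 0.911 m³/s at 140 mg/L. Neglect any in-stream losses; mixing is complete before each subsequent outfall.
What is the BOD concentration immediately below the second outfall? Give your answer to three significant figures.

21.3 mg/L

Below outfall 1: Q → 6.338 m³/s, C = (5.470·1.400 + 0.8680·22.50)/6.338 = 4.290 mg/L.
Below outfall 2: Q → 7.249 m³/s, C = (6.338·4.290 + 0.9110·140.0)/7.249 = 21.34 mg/L.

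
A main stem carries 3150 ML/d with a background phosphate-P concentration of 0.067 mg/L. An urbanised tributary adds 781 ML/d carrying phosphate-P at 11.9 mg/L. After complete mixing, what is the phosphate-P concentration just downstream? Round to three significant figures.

2.42 mg/L

After mixing, C = (3150·0.06700 + 781.0·11.90) / 3931 = 9505/3931 = 2.418 mg/L.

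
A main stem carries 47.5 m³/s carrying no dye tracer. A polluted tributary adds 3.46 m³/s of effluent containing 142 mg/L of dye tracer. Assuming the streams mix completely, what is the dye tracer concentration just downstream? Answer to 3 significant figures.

Mass balance: C = (47.50·0 + 3.460·142.0) / 50.96 = 491.3/50.96 = 9.641 mg/L.

9.64 mg/L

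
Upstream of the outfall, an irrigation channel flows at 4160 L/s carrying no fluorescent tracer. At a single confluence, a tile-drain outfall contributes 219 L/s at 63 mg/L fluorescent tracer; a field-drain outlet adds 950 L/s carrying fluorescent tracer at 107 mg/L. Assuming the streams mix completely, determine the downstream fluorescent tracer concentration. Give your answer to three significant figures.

Mixed concentration C = ΣQC/ΣQ = (4160·0 + 219.0·63.00 + 950.0·107.0) / 5329 = 115400/5329 = 21.66 mg/L.

21.7 mg/L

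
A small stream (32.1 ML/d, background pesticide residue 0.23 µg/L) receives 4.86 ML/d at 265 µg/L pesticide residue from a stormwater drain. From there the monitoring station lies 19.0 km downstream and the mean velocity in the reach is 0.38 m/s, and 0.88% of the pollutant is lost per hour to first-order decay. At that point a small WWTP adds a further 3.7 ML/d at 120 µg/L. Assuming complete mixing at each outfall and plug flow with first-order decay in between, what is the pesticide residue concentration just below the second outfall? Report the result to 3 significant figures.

39.1 µg/L

Mixed concentration C = ΣQC/ΣQ = (32.10·0.2300 + 4.860·265.0) / 36.96 = 1295/36.96 = 35.05 µg/L; combined flow 36.96 ML/d.
Travel time t = 19.0·1000 / 0.38 = 50000 s = 13.89 h.
0.88%/h lost → k = −ln(1 − 0.0088) = 0.008839 h⁻¹.
First-order decay: C = 35.05·exp(−k·t) = 35.05·0.8845 = 31.00 µg/L.
Second outfall: C = (36.96·31.00 + 3.700·120.0)/40.66 = 39.10 µg/L.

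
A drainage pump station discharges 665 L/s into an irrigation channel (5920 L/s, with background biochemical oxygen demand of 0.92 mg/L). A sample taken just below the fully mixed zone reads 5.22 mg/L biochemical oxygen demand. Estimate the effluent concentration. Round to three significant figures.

Mass balance: 5920·0.9200 + 665.0·Cₑ = 6585·5.220
→ Cₑ = (6585·5.220 − 5920·0.9200) / 665.0 = 43.50 mg/L.

43.5 mg/L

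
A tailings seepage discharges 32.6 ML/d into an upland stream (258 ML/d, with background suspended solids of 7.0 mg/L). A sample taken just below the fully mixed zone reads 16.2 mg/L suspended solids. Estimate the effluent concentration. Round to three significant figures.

89.0 mg/L

Mass balance: 258.0·7.000 + 32.60·Cₑ = 290.6·16.20
→ Cₑ = (290.6·16.20 − 258.0·7.000) / 32.60 = 89.01 mg/L.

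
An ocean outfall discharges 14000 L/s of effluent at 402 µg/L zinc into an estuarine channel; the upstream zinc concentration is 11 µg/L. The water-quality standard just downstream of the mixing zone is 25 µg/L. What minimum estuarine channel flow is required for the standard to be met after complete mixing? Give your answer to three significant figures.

377000 L/s

Set C_mix = 25: (Q·11.00 + 14000·402.0) / (Q + 14000) = 25
→ Q = 14000·(402.0 − 25)/(25 − 11.00) = 377000 L/s.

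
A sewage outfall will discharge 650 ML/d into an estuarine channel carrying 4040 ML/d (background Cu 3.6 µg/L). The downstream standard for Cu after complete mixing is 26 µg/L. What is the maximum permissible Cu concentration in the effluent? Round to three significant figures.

165 µg/L

At the limit, (Qr·Cr + Qe·Cₑ)/(Qr + Qe) = 26:
Cₑ = (4690·26 − 4040·3.600) / 650.0 = 165.2 µg/L.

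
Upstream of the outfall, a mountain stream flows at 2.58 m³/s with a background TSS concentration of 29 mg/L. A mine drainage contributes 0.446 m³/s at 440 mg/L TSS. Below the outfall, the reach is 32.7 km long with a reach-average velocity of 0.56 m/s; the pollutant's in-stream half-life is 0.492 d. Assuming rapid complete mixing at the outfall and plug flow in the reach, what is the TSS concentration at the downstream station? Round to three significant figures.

34.6 mg/L

Mass balance: C = (2.580·29.00 + 0.4460·440.0) / 3.026 = 271.1/3.026 = 89.58 mg/L.
Travel time t = 32.7·1000 / 0.56 = 58390 s = 16.22 h.
Half-life 0.492 d → k = ln 2 / 0.492 = 1.409 d⁻¹.
Applying C = C₀e^(−kt): 89.58 × 0.3859 = 34.57 mg/L.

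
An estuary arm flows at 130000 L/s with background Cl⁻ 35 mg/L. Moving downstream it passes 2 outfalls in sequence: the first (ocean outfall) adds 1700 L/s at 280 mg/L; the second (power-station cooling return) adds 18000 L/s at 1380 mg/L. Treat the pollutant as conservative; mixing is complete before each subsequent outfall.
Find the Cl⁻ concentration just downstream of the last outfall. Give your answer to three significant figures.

Outfall 1: combined Q = 131700 L/s; C = (130000·35.00 + 1700·280.0)/131700 = 38.16 mg/L.
Outfall 2: combined Q = 149700 L/s; C = (131700·38.16 + 18000·1380)/149700 = 199.5 mg/L.

200 mg/L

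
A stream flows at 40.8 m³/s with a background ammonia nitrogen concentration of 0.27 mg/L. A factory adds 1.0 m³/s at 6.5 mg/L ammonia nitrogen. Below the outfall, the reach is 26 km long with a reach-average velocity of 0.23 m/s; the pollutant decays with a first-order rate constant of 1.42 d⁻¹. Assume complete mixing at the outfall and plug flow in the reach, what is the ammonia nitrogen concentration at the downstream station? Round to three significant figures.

Conservation of mass: C = (40.80·0.2700 + 1.000·6.500) / 41.80 = 17.52/41.80 = 0.4190 mg/L.
Travel time t = 26·1000 / 0.23 = 113000 s = 31.40 h.
After decay, C = 0.4190 × e^(−kt) = 0.4190 × 0.1560 = 0.06537 mg/L.

0.0654 mg/L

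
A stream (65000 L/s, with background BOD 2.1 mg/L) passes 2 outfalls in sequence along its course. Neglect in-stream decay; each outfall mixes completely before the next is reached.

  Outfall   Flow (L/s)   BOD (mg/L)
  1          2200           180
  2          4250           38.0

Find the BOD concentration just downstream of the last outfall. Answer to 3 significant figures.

Outfall 1: combined Q = 67200 L/s; C = (65000·2.100 + 2200·180.0)/67200 = 7.924 mg/L.
Outfall 2: combined Q = 71450 L/s; C = (67200·7.924 + 4250·38.00)/71450 = 9.713 mg/L.

9.71 mg/L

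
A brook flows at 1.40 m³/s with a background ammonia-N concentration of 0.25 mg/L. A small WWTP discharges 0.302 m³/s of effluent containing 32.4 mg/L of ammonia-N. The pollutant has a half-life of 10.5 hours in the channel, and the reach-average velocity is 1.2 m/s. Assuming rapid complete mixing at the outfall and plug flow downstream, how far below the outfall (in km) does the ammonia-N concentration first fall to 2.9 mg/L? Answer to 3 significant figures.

47.1 km

Mass balance: C = (1.400·0.2500 + 0.3020·32.40) / 1.702 = 10.13/1.702 = 5.955 mg/L.
Half-life 10.5 h → k = ln 2 / 10.5 = 0.06601 h⁻¹ = 1.584 d⁻¹.
Set 5.955·exp(−k·t) = 2.9 → t = ln(5.955/2.9)/k = 39230 s = 10.90 h.
Distance = v·t = 1.2·39230 = 47080 m = 47.08 km.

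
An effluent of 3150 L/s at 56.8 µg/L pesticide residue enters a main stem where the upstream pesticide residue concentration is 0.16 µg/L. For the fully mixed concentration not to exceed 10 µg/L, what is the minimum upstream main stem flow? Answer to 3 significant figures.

15000 L/s

Set C_mix = 10: (Q·0.1600 + 3150·56.80) / (Q + 3150) = 10
→ Q = 3150·(56.80 − 10)/(10 − 0.1600) = 14980 L/s.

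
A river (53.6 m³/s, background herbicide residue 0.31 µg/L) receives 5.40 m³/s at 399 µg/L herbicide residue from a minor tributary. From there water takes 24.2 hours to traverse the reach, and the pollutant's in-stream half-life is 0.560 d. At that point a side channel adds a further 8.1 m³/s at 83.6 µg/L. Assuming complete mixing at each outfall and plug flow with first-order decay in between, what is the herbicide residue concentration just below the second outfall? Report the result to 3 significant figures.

19.4 µg/L

Conservation of mass: C = (53.60·0.3100 + 5.400·399.0) / 59.00 = 2171/59.00 = 36.80 µg/L; combined flow 59.00 m³/s.
Half-life 0.560 d → k = ln 2 / 0.560 = 1.238 d⁻¹.
After decay, C = 36.80 × e^(−kt) = 36.80 × 0.2871 = 10.56 µg/L.
At the second outfall, C = (59.00·10.56 + 8.100·83.60) / (59.00 + 8.100) = 19.38 µg/L.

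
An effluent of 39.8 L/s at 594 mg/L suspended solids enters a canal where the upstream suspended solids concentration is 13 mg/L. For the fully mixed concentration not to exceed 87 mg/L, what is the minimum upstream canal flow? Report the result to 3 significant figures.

Set C_mix = 87: (Q·13.00 + 39.80·594.0) / (Q + 39.80) = 87
→ Q = 39.80·(594.0 − 87)/(87 − 13.00) = 272.7 L/s.

273 L/s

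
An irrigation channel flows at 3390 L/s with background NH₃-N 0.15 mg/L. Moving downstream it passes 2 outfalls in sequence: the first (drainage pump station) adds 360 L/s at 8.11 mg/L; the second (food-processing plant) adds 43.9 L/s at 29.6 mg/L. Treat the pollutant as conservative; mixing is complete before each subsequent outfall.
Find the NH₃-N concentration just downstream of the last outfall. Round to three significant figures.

1.25 mg/L

After outfall 1: Q = 3390 + 360.0 = 3750 L/s; C = (3390·0.1500 + 360.0·8.110)/3750 = 0.9142 mg/L.
After outfall 2: Q = 3750 + 43.90 = 3794 L/s; C = (3750·0.9142 + 43.90·29.60)/3794 = 1.246 mg/L.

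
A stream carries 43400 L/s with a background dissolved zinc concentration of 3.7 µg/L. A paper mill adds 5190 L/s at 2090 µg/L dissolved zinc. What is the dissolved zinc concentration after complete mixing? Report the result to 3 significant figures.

227 µg/L

Mixed concentration C = ΣQC/ΣQ = (43400·3.700 + 5190·2090) / 48590 = 11010000/48590 = 226.5 µg/L.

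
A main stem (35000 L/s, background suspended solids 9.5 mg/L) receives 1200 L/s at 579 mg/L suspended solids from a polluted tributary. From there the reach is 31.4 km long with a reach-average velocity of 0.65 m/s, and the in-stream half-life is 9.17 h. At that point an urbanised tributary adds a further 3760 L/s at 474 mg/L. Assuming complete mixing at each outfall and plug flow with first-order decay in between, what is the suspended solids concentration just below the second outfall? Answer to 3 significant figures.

53.9 mg/L

Flow-weighted average: C = (35000·9.500 + 1200·579.0) / 36200 = 1027000/36200 = 28.38 mg/L; combined flow 36200 L/s.
Travel time t = 31.4·1000 / 0.65 = 48310 s = 13.42 h.
Half-life 9.17 h → k = ln 2 / 9.17 = 0.07559 h⁻¹ = 1.814 d⁻¹.
First-order decay: C = 28.38·exp(−k·t) = 28.38·0.3627 = 10.29 mg/L.
At the second outfall, C = (36200·10.29 + 3760·474.0) / (36200 + 3760) = 53.92 mg/L.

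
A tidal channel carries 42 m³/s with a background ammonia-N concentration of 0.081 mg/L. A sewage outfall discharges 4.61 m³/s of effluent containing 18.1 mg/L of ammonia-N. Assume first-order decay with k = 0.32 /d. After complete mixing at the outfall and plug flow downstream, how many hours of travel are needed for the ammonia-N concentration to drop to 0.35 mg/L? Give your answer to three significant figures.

Mass balance: C = (42.00·0.08100 + 4.610·18.10) / 46.61 = 86.84/46.61 = 1.863 mg/L.
1.863·exp(−k·t) = 0.35 → t = ln(1.863/0.35)/k = 451500 s = 125.4 h.

125 h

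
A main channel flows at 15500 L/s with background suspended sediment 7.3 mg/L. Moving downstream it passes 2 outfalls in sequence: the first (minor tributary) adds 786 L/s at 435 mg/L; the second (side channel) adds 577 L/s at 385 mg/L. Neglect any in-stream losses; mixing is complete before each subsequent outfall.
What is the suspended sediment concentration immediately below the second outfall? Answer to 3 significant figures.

40.2 mg/L

Below outfall 1: Q → 16290 L/s, C = (15500·7.300 + 786.0·435.0)/16290 = 27.94 mg/L.
Below outfall 2: Q → 16860 L/s, C = (16290·27.94 + 577.0·385.0)/16860 = 40.16 mg/L.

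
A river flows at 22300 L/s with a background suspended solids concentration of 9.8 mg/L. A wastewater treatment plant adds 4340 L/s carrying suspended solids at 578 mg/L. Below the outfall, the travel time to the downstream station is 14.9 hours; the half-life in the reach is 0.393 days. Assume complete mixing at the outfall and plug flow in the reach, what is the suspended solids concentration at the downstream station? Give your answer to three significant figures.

34.2 mg/L

Conservation of mass: C = (22300·9.800 + 4340·578.0) / 26640 = 2727000/26640 = 102.4 mg/L.
Half-life 0.393 d → k = ln 2 / 0.393 = 1.764 d⁻¹.
Applying C = C₀e^(−kt): 102.4 × 0.3345 = 34.25 mg/L.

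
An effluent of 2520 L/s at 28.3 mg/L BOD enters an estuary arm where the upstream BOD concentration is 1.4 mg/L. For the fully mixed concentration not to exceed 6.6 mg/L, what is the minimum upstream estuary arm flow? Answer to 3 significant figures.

10500 L/s

Set C_mix = 6.6: (Q·1.400 + 2520·28.30) / (Q + 2520) = 6.6
→ Q = 2520·(28.30 − 6.6)/(6.6 − 1.400) = 10520 L/s.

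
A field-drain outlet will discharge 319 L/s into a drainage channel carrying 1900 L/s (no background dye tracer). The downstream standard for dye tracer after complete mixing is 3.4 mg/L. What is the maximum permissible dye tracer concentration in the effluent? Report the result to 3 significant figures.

23.7 mg/L

At the limit, (Qr·Cr + Qe·Cₑ)/(Qr + Qe) = 3.4:
Cₑ = (2219·3.4 − 1900·0) / 319.0 = 23.65 mg/L.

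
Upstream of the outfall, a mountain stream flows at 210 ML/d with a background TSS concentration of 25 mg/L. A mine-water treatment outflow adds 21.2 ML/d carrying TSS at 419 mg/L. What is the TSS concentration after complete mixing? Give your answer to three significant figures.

61.1 mg/L

Conservation of mass: C = (210.0·25.00 + 21.20·419.0) / 231.2 = 14130/231.2 = 61.13 mg/L.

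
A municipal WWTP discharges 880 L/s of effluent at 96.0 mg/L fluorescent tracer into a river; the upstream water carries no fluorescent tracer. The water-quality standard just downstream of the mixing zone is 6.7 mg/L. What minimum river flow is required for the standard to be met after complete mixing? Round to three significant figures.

11700 L/s

Set C_mix = 6.7: (Q·0 + 880.0·96.00) / (Q + 880.0) = 6.7
→ Q = 880.0·(96.00 − 6.7)/(6.7 − 0) = 11730 L/s.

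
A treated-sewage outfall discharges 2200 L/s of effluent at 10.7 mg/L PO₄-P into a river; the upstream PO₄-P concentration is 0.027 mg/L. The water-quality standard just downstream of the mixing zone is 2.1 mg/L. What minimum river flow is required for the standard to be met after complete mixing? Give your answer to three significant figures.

9130 L/s

Set C_mix = 2.1: (Q·0.02700 + 2200·10.70) / (Q + 2200) = 2.1
→ Q = 2200·(10.70 − 2.1)/(2.1 − 0.02700) = 9127 L/s.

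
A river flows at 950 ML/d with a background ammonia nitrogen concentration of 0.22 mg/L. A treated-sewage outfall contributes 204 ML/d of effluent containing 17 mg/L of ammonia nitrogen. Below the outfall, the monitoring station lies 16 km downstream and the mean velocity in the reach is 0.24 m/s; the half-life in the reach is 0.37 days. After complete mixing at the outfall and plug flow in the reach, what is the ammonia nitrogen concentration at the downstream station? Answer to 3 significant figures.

Conservation of mass: C = (950.0·0.2200 + 204.0·17.00) / 1154 = 3677/1154 = 3.186 mg/L.
Travel time t = 16·1000 / 0.24 = 66670 s = 18.52 h.
Half-life 0.37 d → k = ln 2 / 0.37 = 1.873 d⁻¹.
Decay over the reach: 3.186·exp(−kt) = 3.186·0.2356 = 0.7508 mg/L.

0.751 mg/L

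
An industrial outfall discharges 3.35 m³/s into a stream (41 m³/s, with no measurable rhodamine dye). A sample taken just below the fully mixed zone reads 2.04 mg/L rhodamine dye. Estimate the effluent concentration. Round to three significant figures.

27.0 mg/L

Mass balance: 41.00·0 + 3.350·Cₑ = 44.35·2.040
→ Cₑ = (44.35·2.040 − 41.00·0) / 3.350 = 27.01 mg/L.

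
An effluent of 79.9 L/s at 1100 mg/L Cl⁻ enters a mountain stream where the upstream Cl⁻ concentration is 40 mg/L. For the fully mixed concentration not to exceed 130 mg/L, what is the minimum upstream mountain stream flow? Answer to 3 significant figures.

861 L/s

Set C_mix = 130: (Q·40.00 + 79.90·1100) / (Q + 79.90) = 130
→ Q = 79.90·(1100 − 130)/(130 − 40.00) = 861.1 L/s.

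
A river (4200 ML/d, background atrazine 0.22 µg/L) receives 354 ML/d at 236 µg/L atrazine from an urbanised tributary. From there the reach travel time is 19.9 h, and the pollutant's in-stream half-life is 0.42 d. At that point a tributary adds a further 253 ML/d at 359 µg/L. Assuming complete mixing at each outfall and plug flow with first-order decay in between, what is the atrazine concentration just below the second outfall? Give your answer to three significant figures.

After mixing, C = (4200·0.2200 + 354.0·236.0) / 4554 = 84470/4554 = 18.55 µg/L; combined flow 4554 ML/d.
Half-life 0.42 d → k = ln 2 / 0.42 = 1.650 d⁻¹.
Applying C = C₀e^(−kt): 18.55 × 0.2545 = 4.721 µg/L.
At the second outfall, C = (4554·4.721 + 253.0·359.0) / (4554 + 253.0) = 23.37 µg/L.

23.4 µg/L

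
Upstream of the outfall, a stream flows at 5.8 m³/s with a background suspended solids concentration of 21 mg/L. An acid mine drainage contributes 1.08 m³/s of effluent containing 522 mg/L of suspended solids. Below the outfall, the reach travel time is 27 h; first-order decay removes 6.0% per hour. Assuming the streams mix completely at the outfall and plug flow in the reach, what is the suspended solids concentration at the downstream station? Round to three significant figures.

Flow-weighted average: C = (5.800·21.00 + 1.080·522.0) / 6.880 = 685.6/6.880 = 99.65 mg/L.
6.0%/h lost → k = −ln(1 − 0.06) = 0.06188 h⁻¹.
First-order decay: C = 99.65·exp(−k·t) = 99.65·0.1881 = 18.75 mg/L.

18.7 mg/L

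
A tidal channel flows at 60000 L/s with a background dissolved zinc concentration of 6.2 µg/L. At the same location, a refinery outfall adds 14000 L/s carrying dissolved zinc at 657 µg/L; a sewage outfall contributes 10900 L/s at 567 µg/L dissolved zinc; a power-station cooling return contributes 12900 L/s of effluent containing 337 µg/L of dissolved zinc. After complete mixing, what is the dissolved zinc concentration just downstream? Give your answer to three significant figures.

205 µg/L

After mixing, C = (60000·6.200 + 14000·657.0 + 10900·567.0 + 12900·337.0) / 97800 = 20100000/97800 = 205.5 µg/L.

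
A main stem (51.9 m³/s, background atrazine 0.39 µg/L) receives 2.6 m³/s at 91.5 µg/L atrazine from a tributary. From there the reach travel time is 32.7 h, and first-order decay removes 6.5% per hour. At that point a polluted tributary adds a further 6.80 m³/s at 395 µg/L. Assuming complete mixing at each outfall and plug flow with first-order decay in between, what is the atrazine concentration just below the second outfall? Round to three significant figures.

Flow-weighted average: C = (51.90·0.3900 + 2.600·91.50) / 54.50 = 258.1/54.50 = 4.737 µg/L; combined flow 54.50 m³/s.
6.5%/h lost → k = −ln(1 − 0.065) = 0.06721 h⁻¹.
Decay over the reach: 4.737·exp(−kt) = 4.737·0.1111 = 0.5260 µg/L.
At the second outfall, C = (54.50·0.5260 + 6.800·395.0) / (54.50 + 6.800) = 44.28 µg/L.

44.3 µg/L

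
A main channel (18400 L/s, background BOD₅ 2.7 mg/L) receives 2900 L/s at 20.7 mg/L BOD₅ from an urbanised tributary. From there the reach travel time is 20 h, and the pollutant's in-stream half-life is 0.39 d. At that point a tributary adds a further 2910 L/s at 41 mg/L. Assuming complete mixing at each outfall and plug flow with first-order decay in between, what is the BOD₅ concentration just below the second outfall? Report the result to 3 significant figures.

After mixing, C = (18400·2.700 + 2900·20.70) / 21300 = 109700/21300 = 5.151 mg/L; combined flow 21300 L/s.
Half-life 0.39 d → k = ln 2 / 0.39 = 1.777 d⁻¹.
After decay, C = 5.151 × e^(−kt) = 5.151 × 0.2274 = 1.171 mg/L.
At the second outfall, C = (21300·1.171 + 2910·41.00) / (21300 + 2910) = 5.959 mg/L.

5.96 mg/L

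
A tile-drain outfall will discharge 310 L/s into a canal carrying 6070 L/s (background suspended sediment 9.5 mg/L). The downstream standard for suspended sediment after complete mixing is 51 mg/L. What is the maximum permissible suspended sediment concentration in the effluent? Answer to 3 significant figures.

At the limit, (Qr·Cr + Qe·Cₑ)/(Qr + Qe) = 51:
Cₑ = (6380·51 − 6070·9.500) / 310.0 = 863.6 mg/L.

864 mg/L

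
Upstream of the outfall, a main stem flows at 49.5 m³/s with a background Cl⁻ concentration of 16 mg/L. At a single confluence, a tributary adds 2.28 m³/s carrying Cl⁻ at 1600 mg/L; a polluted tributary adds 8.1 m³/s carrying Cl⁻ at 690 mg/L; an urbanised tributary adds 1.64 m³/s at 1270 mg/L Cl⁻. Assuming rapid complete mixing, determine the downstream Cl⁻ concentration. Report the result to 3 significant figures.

Mixed concentration C = ΣQC/ΣQ = (49.50·16.00 + 2.280·1600 + 8.100·690.0 + 1.640·1270) / 61.52 = 12110/61.52 = 196.9 mg/L.

197 mg/L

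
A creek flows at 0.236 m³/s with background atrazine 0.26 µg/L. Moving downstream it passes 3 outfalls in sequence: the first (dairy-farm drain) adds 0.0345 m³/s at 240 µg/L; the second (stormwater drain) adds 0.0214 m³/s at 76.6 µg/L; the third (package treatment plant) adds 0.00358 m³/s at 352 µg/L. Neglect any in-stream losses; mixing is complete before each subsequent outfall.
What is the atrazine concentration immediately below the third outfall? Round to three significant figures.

Outfall 1: combined Q = 0.2705 m³/s; C = (0.2360·0.2600 + 0.03450·240.0)/0.2705 = 30.84 µg/L.
Outfall 2: combined Q = 0.2919 m³/s; C = (0.2705·30.84 + 0.02140·76.60)/0.2919 = 34.19 µg/L.
Outfall 3: combined Q = 0.2955 m³/s; C = (0.2919·34.19 + 0.003580·352.0)/0.2955 = 38.04 µg/L.

38.0 µg/L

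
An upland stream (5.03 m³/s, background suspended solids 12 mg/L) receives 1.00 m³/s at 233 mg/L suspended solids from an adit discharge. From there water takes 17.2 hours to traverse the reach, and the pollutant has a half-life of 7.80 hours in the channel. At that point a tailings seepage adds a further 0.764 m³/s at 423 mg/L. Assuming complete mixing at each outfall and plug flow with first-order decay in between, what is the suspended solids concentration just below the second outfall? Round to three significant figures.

56.9 mg/L

Mixed concentration C = ΣQC/ΣQ = (5.030·12.00 + 1.000·233.0) / 6.030 = 293.4/6.030 = 48.65 mg/L; combined flow 6.030 m³/s.
Half-life 7.80 h → k = ln 2 / 7.80 = 0.08887 h⁻¹ = 2.133 d⁻¹.
After decay, C = 48.65 × e^(−kt) = 48.65 × 0.2169 = 10.55 mg/L.
At the second outfall, C = (6.030·10.55 + 0.7640·423.0) / (6.030 + 0.7640) = 56.93 mg/L.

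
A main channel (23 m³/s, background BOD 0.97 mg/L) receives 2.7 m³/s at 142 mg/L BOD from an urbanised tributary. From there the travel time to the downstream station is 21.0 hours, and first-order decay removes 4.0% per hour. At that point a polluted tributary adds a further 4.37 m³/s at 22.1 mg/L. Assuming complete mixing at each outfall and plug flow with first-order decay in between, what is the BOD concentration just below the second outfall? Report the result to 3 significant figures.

After mixing, C = (23.00·0.9700 + 2.700·142.0) / 25.70 = 405.7/25.70 = 15.79 mg/L; combined flow 25.70 m³/s.
4.0%/h lost → k = −ln(1 − 0.04) = 0.04082 h⁻¹.
After decay, C = 15.79 × e^(−kt) = 15.79 × 0.4243 = 6.699 mg/L.
At the second outfall, C = (25.70·6.699 + 4.370·22.10) / (25.70 + 4.370) = 8.937 mg/L.

8.94 mg/L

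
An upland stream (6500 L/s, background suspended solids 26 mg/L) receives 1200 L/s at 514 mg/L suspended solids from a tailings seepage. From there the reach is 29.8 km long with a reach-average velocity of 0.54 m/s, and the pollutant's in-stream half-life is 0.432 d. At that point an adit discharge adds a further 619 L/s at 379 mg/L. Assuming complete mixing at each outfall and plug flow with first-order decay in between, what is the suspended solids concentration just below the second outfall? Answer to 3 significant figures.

Flow-weighted average: C = (6500·26.00 + 1200·514.0) / 7700 = 785800/7700 = 102.1 mg/L; combined flow 7700 L/s.
Travel time t = 29.8·1000 / 0.54 = 55190 s = 15.33 h.
Half-life 0.432 d → k = ln 2 / 0.432 = 1.605 d⁻¹.
First-order decay: C = 102.1·exp(−k·t) = 102.1·0.3589 = 36.62 mg/L.
At the second outfall, C = (7700·36.62 + 619.0·379.0) / (7700 + 619.0) = 62.10 mg/L.

62.1 mg/L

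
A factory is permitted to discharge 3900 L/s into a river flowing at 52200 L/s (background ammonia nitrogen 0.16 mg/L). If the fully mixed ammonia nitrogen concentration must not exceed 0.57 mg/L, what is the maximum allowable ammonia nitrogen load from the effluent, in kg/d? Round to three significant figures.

2040 kg/d

Mass balance at the limit: 52200·0.1600 + 3900·Cₑ = 56100·0.57 → Cₑ = 6.058 mg/L.
3900 L/s = 3.900 m³/s. Load = 3.900 m³/s × 6.058 g/m³ × 86 400 s/d = 2041 kg/d.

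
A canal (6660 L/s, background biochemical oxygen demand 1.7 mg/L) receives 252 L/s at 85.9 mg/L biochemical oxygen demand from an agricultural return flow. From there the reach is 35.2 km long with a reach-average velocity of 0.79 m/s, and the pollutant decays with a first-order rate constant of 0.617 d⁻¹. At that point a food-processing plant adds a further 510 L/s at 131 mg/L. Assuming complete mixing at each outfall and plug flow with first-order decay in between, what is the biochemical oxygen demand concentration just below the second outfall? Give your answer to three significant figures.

Mass balance: C = (6660·1.700 + 252.0·85.90) / 6912 = 32970/6912 = 4.770 mg/L; combined flow 6912 L/s.
Travel time t = 35.2·1000 / 0.79 = 44560 s = 12.38 h.
After decay, C = 4.770 × e^(−kt) = 4.770 × 0.7275 = 3.470 mg/L.
Second outfall: C = (6912·3.470 + 510.0·131.0)/7422 = 12.23 mg/L.

12.2 mg/L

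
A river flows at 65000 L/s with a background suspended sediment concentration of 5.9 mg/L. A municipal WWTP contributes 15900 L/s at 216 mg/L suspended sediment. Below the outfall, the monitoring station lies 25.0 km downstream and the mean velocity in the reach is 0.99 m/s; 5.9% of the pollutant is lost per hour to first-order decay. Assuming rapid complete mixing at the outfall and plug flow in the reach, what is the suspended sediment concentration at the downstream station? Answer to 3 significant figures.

30.8 mg/L

Mass balance: C = (65000·5.900 + 15900·216.0) / 80900 = 3818000/80900 = 47.19 mg/L.
Travel time t = 25.0·1000 / 0.99 = 25250 s = 7.015 h.
5.9%/h lost → k = −ln(1 − 0.059) = 0.06081 h⁻¹.
Decay over the reach: 47.19·exp(−kt) = 47.19·0.6527 = 30.80 mg/L.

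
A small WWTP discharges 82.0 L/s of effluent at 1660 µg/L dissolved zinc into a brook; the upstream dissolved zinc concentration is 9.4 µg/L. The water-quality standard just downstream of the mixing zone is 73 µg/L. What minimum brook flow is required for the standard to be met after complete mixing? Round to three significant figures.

2050 L/s

Set C_mix = 73: (Q·9.400 + 82.00·1660) / (Q + 82.00) = 73
→ Q = 82.00·(1660 − 73)/(73 − 9.400) = 2046 L/s.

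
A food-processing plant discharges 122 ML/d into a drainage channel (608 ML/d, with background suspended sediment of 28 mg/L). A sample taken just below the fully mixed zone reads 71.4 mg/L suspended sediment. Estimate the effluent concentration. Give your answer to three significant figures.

288 mg/L

Mass balance: 608.0·28.00 + 122.0·Cₑ = 730.0·71.40
→ Cₑ = (730.0·71.40 − 608.0·28.00) / 122.0 = 287.7 mg/L.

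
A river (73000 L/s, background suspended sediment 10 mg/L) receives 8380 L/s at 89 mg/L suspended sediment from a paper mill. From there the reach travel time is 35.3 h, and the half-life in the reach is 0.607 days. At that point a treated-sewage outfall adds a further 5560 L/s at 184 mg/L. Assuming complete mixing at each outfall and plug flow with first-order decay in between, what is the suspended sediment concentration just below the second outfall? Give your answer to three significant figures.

Mass balance: C = (73000·10.00 + 8380·89.00) / 81380 = 1476000/81380 = 18.13 mg/L; combined flow 81380 L/s.
Half-life 0.607 d → k = ln 2 / 0.607 = 1.142 d⁻¹.
After decay, C = 18.13 × e^(−kt) = 18.13 × 0.1865 = 3.381 mg/L.
At the second outfall, C = (81380·3.381 + 5560·184.0) / (81380 + 5560) = 14.93 mg/L.

14.9 mg/L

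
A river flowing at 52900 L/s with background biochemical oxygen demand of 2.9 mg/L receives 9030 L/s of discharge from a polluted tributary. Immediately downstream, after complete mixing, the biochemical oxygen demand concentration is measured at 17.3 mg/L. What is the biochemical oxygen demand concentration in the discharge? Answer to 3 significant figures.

Mass balance: 52900·2.900 + 9030·Cₑ = 61930·17.30
→ Cₑ = (61930·17.30 − 52900·2.900) / 9030 = 101.7 mg/L.

102 mg/L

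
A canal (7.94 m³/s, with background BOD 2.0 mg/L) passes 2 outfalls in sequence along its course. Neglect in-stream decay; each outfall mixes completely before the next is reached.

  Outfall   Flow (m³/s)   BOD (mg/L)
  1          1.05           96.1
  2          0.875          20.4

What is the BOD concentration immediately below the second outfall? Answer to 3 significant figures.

After outfall 1: Q = 7.940 + 1.050 = 8.990 m³/s; C = (7.940·2.000 + 1.050·96.10)/8.990 = 12.99 mg/L.
After outfall 2: Q = 8.990 + 0.8750 = 9.865 m³/s; C = (8.990·12.99 + 0.8750·20.40)/9.865 = 13.65 mg/L.

13.6 mg/L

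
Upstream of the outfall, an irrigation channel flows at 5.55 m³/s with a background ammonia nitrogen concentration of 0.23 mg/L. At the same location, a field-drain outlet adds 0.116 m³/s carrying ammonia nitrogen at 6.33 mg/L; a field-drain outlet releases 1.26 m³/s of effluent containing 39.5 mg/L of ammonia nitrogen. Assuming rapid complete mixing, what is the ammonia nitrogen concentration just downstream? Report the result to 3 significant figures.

7.48 mg/L

Flow-weighted average: C = (5.550·0.2300 + 0.1160·6.330 + 1.260·39.50) / 6.926 = 51.78/6.926 = 7.476 mg/L.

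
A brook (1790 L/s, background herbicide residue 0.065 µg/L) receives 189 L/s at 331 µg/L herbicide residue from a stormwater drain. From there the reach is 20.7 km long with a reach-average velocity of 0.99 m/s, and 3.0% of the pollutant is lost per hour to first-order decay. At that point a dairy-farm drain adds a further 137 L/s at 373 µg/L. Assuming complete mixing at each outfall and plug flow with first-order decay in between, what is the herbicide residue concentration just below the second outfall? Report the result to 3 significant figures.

49.0 µg/L

Flow-weighted average: C = (1790·0.06500 + 189.0·331.0) / 1979 = 62680/1979 = 31.67 µg/L; combined flow 1979 L/s.
Travel time t = 20.7·1000 / 0.99 = 20910 s = 5.808 h.
3.0%/h lost → k = −ln(1 − 0.03) = 0.03046 h⁻¹.
After decay, C = 31.67 × e^(−kt) = 31.67 × 0.8379 = 26.54 µg/L.
Second outfall: C = (1979·26.54 + 137.0·373.0)/2116 = 48.97 µg/L.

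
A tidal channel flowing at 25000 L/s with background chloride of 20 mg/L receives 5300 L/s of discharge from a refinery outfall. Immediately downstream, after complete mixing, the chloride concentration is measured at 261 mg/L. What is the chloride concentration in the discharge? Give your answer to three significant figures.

Mass balance: 25000·20.00 + 5300·Cₑ = 30300·261.0
→ Cₑ = (30300·261.0 − 25000·20.00) / 5300 = 1398 mg/L.

1400 mg/L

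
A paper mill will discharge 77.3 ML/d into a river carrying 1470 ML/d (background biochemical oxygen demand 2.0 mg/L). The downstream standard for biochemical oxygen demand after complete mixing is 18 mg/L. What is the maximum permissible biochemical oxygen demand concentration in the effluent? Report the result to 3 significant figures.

At the limit, (Qr·Cr + Qe·Cₑ)/(Qr + Qe) = 18:
Cₑ = (1547·18 − 1470·2.000) / 77.30 = 322.3 mg/L.

322 mg/L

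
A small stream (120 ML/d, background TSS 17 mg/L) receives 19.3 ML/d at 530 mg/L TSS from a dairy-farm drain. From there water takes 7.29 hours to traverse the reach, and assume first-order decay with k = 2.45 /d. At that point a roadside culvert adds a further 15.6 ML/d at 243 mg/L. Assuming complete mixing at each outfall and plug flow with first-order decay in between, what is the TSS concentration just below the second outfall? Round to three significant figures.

Mixed concentration C = ΣQC/ΣQ = (120.0·17.00 + 19.30·530.0) / 139.3 = 12270/139.3 = 88.08 mg/L; combined flow 139.3 ML/d.
First-order decay: C = 88.08·exp(−k·t) = 88.08·0.4751 = 41.85 mg/L.
At the second outfall, C = (139.3·41.85 + 15.60·243.0) / (139.3 + 15.60) = 62.10 mg/L.

62.1 mg/L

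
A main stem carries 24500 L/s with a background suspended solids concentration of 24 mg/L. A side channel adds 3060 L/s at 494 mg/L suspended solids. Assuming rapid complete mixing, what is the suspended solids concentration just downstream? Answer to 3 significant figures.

Mixed concentration C = ΣQC/ΣQ = (24500·24.00 + 3060·494.0) / 27560 = 2100000/27560 = 76.18 mg/L.

76.2 mg/L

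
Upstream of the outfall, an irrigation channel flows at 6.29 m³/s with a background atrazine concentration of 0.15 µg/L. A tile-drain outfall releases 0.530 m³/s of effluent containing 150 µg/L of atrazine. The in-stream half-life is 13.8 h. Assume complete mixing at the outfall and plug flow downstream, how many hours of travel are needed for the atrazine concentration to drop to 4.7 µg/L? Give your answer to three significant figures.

Flow-weighted average: C = (6.290·0.1500 + 0.5300·150.0) / 6.820 = 80.44/6.820 = 11.80 µg/L.
Half-life 13.8 h → k = ln 2 / 13.8 = 0.05023 h⁻¹ = 1.205 d⁻¹.
11.80·exp(−k·t) = 4.7 → t = ln(11.80/4.7)/k = 65950 s = 18.32 h.

18.3 h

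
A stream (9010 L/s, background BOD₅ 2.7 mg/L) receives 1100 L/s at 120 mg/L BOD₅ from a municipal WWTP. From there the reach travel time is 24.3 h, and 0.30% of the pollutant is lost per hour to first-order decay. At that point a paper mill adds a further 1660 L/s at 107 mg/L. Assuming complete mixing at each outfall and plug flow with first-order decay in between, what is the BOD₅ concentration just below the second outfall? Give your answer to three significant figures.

27.4 mg/L

Flow-weighted average: C = (9010·2.700 + 1100·120.0) / 10110 = 156300/10110 = 15.46 mg/L; combined flow 10110 L/s.
0.30%/h lost → k = −ln(1 − 0.003) = 0.003005 h⁻¹.
First-order decay: C = 15.46·exp(−k·t) = 15.46·0.9296 = 14.37 mg/L.
At the second outfall, C = (10110·14.37 + 1660·107.0) / (10110 + 1660) = 27.44 mg/L.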